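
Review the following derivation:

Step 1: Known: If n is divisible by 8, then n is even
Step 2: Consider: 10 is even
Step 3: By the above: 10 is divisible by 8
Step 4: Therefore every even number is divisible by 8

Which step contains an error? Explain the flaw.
Step 3: By the above: 10 is divisible by 8

Step 3 commits the fallacy of affirming the consequent. The known fact 'divisible by 8 → even' does NOT imply 'even → divisible by 8'. That would be the converse, which is false. For example, 10 is even but 10 ÷ 8 = 1.25, which is not an integer.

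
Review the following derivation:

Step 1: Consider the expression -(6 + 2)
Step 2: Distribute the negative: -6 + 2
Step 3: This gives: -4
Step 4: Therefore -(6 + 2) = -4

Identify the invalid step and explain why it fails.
Step 2: Distribute the negative: -6 + 2

Step 2 incorrectly distributes the negative sign. The correct distribution is -(6 + 2) = -6 - 2 = -8. The negative must be applied to both terms, not just the first. The error treats -(6 + 2) as -6 + 2, which equals -4 instead of -8.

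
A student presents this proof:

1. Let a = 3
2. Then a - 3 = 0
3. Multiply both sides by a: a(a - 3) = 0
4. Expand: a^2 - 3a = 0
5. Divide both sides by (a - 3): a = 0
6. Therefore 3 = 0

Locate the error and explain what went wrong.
Step 5: Divide both sides by (a - 3): a = 0

Step 5 divides both sides by (a - 3). However, since a = 3, we have (a - 3) = 0. Division by zero is undefined, making this step invalid.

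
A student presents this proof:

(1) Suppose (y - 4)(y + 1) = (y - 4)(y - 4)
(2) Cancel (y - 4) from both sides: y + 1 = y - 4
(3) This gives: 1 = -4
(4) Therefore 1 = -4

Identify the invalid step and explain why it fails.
Step 2: Cancel (y - 4) from both sides: y + 1 = y - 4

Step 2 cancels (y - 4) from both sides. This is only valid if (y - 4) ≠ 0, i.e., y ≠ 4. When y = 4, both sides equal zero regardless of the other factors. The correct approach requires considering y = 4 as a separate case.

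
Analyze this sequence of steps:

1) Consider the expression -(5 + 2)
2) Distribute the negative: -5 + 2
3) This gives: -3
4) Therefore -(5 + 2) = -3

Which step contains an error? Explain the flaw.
Step 2: Distribute the negative: -5 + 2

Step 2 incorrectly distributes the negative sign. The correct distribution is -(5 + 2) = -5 - 2 = -7. The negative must be applied to both terms, not just the first. The error treats -(5 + 2) as -5 + 2, which equals -3 instead of -7.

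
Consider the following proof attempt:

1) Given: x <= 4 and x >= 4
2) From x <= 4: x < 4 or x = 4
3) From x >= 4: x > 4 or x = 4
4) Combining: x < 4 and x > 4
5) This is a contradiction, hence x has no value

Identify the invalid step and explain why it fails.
Step 4: Combining: x < 4 and x > 4

Step 4 incorrectly combines the conditions. From x <= 4 and x >= 4, the intersection is x = 4. The error treats the 'or' cases as 'and' requirements. The correct conclusion is that x = 4 is the unique solution, not that no solution exists.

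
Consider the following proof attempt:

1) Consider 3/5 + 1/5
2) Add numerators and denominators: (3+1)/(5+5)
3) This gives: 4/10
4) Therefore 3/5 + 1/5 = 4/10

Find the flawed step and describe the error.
Step 2: Add numerators and denominators: (3+1)/(5+5)

Step 2 incorrectly adds fractions by separately adding numerators and denominators. This is wrong. The correct method requires a common denominator: 3/5 + 1/5 = (3×5 + 1×5)/(5×5) = 20/25 = 4/5. The method used gives 4/10, which is different.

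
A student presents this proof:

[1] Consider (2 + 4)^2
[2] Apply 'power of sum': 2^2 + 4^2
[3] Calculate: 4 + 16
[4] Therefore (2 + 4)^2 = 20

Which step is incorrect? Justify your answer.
Step 2: Apply 'power of sum': 2^2 + 4^2

Step 2 incorrectly applies a non-existent rule '(a+b)^n = a^n + b^n'. This is false in general. The correct expansion uses the binomial theorem. The actual value is (2 + 4)^2 = 6^2 = 36, not 20.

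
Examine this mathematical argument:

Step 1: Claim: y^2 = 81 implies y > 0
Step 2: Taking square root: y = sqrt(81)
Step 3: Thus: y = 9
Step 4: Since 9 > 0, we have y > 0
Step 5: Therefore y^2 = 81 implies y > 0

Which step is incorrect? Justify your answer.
Step 2: Taking square root: y = sqrt(81)

Step 2 takes the square root and assumes the positive root only. The equation y^2 = 81 actually has two solutions: y = 9 and y = -9. The proof silently assumes y > 0 without justification, then uses this assumption to conclude y > 0, which is circular. The counterexample y = -9 shows the claim is false.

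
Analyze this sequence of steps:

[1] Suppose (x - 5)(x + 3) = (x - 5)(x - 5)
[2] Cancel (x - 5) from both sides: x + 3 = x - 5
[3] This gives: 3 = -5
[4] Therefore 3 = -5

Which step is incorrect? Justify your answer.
Step 2: Cancel (x - 5) from both sides: x + 3 = x - 5

Step 2 cancels (x - 5) from both sides. This is only valid if (x - 5) ≠ 0, i.e., x ≠ 5. When x = 5, both sides equal zero regardless of the other factors. The correct approach requires considering x = 5 as a separate case.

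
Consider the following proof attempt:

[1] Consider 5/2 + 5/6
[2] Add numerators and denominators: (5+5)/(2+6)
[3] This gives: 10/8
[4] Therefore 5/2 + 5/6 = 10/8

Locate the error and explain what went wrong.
Step 2: Add numerators and denominators: (5+5)/(2+6)

Step 2 incorrectly adds fractions by separately adding numerators and denominators. This is wrong. The correct method requires a common denominator: 5/2 + 5/6 = (5×6 + 5×2)/(2×6) = 40/12 = 10/3. The method used gives 10/8, which is different.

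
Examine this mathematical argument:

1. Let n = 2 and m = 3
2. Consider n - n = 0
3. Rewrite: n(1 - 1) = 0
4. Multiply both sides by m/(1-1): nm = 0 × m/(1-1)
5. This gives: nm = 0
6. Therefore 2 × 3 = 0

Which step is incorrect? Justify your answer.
Step 4: Multiply both sides by m/(1-1): nm = 0 × m/(1-1)

Step 4 multiplies both sides by m/(1-1). However, 1-1 = 0, so this is multiplication by m/0, which is undefined. We cannot multiply by an undefined expression.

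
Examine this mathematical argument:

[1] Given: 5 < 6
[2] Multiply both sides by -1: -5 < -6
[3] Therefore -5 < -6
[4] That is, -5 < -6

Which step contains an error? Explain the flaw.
Step 2: Multiply both sides by -1: -5 < -6

Step 2 multiplies both sides by -1 but fails to reverse the inequality sign. When multiplying (or dividing) an inequality by a negative number, the direction must be reversed. Since 5 < 6, we should get -5 > -6, i.e., -5 > -6.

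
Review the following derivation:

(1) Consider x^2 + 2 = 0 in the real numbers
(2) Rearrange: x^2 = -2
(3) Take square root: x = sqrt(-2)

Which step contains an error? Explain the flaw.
Step 3: Take square root: x = sqrt(-2)

Step 3 takes the square root of -2, which is negative. In the real number system, the square root of a negative number is undefined. The equation x^2 + 2 = 0 has no real solutions. Square roots of negative numbers only exist in the complex numbers.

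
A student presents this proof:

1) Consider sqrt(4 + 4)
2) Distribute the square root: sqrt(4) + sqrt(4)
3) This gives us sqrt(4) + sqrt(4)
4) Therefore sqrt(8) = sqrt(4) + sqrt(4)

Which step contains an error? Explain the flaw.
Step 2: Distribute the square root: sqrt(4) + sqrt(4)

Step 2 incorrectly 'distributes' the square root over addition. The square root function does not distribute: sqrt(a + b) ≠ sqrt(a) + sqrt(b). In fact, sqrt(4 + 4) = sqrt(8) ≈ 2.8284, while sqrt(4) + sqrt(4) ≈ 4.0000.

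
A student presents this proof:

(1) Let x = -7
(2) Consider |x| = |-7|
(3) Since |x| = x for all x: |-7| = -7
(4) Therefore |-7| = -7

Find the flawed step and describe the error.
Step 3: Since |x| = x for all x: |-7| = -7

Step 3 incorrectly states that |x| = x for all x. The correct definition is |x| = x when x >= 0, and |x| = -x when x < 0. Since -7 < 0, we have |-7| = -(-7) = 7, not -7.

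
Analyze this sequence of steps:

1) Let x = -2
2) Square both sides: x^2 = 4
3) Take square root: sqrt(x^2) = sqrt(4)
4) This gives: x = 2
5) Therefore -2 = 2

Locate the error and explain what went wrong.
Step 4: This gives: x = 2

Step 4 incorrectly states that sqrt(x^2) = x. The correct identity is sqrt(x^2) = |x|. Since x = -2 < 0, we have sqrt(x^2) = |-2| = 2, not x = -2.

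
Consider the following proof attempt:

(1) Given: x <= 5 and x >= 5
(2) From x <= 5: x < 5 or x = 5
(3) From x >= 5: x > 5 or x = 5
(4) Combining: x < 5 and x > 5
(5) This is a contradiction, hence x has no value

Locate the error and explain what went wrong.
Step 4: Combining: x < 5 and x > 5

Step 4 incorrectly combines the conditions. From x <= 5 and x >= 5, the intersection is x = 5. The error treats the 'or' cases as 'and' requirements. The correct conclusion is that x = 5 is the unique solution, not that no solution exists.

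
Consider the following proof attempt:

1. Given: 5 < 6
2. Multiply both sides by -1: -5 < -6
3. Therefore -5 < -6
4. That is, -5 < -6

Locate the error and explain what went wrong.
Step 2: Multiply both sides by -1: -5 < -6

Step 2 multiplies both sides by -1 but fails to reverse the inequality sign. When multiplying (or dividing) an inequality by a negative number, the direction must be reversed. Since 5 < 6, we should get -5 > -6, i.e., -5 > -6.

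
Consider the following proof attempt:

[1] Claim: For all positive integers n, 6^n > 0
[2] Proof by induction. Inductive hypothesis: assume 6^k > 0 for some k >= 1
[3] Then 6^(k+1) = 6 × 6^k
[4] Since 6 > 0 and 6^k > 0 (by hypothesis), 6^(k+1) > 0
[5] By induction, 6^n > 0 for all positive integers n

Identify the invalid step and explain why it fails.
Step 5: By induction, 6^n > 0 for all positive integers n

Step 5 concludes the proof by induction, but no base case was ever established. A valid induction proof requires: (1) a base case proving 6^1 > 0, and (2) an inductive step showing IF 6^k > 0 THEN 6^(k+1) > 0. Steps 2-4 correctly establish the inductive step, but without the base case the conclusion in step 5 does not follow.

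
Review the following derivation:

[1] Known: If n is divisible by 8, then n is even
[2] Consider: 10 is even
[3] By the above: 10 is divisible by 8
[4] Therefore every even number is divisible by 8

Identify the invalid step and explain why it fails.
Step 3: By the above: 10 is divisible by 8

Step 3 commits the fallacy of affirming the consequent. The known fact 'divisible by 8 → even' does NOT imply 'even → divisible by 8'. That would be the converse, which is false. For example, 10 is even but 10 ÷ 8 = 1.25, which is not an integer.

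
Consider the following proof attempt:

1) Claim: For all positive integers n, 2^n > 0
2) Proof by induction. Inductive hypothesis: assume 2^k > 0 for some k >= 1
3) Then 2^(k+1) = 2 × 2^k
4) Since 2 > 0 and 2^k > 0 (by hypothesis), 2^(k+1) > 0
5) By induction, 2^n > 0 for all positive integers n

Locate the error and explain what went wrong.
Step 5: By induction, 2^n > 0 for all positive integers n

Step 5 concludes the proof by induction, but no base case was ever established. A valid induction proof requires: (1) a base case proving 2^1 > 0, and (2) an inductive step showing IF 2^k > 0 THEN 2^(k+1) > 0. Steps 2-4 correctly establish the inductive step, but without the base case the conclusion in step 5 does not follow.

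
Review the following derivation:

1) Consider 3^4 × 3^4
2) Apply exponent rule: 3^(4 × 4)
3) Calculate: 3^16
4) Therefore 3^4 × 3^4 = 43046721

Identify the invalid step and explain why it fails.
Step 2: Apply exponent rule: 3^(4 × 4)

Step 2 incorrectly states that a^b × a^c = a^(b×c). The correct rule is a^b × a^c = a^(b+c). The actual value is 3^4 × 3^4 = 3^8 = 6561, not 3^16 = 43046721.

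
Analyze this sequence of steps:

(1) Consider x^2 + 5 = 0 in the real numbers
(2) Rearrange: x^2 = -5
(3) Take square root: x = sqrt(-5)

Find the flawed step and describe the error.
Step 3: Take square root: x = sqrt(-5)

Step 3 takes the square root of -5, which is negative. In the real number system, the square root of a negative number is undefined. The equation x^2 + 5 = 0 has no real solutions. Square roots of negative numbers only exist in the complex numbers.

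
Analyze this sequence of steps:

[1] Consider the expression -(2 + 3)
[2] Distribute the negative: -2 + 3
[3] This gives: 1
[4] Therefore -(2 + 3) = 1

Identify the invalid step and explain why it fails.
Step 2: Distribute the negative: -2 + 3

Step 2 incorrectly distributes the negative sign. The correct distribution is -(2 + 3) = -2 - 3 = -5. The negative must be applied to both terms, not just the first. The error treats -(2 + 3) as -2 + 3, which equals 1 instead of -5.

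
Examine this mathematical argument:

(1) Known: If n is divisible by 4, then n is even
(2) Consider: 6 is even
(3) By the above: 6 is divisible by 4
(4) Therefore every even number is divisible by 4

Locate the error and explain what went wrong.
Step 3: By the above: 6 is divisible by 4

Step 3 commits the fallacy of affirming the consequent. The known fact 'divisible by 4 → even' does NOT imply 'even → divisible by 4'. That would be the converse, which is false. For example, 6 is even but 6 ÷ 4 = 1.50, which is not an integer.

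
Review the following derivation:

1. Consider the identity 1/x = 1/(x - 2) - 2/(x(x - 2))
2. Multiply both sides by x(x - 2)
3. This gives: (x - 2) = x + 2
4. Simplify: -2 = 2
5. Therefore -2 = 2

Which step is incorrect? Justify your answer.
Step 3: This gives: (x - 2) = x + 2

Step 3 makes a sign error when clearing denominators. Multiplying -2/(x(x - 2)) by x(x - 2) gives -2, not +2. The correct result is (x - 2) = x - 2, which is trivially true, not (x - 2) = x + 2. (Step 1 is a valid identity: 1/(x - 2) - 2/(x(x - 2)) = (x - 2)/(x(x - 2)) = 1/x.)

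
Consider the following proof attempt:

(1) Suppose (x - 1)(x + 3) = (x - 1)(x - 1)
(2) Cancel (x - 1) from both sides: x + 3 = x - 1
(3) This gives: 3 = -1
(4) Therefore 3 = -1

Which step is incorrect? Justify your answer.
Step 2: Cancel (x - 1) from both sides: x + 3 = x - 1

Step 2 cancels (x - 1) from both sides. This is only valid if (x - 1) ≠ 0, i.e., x ≠ 1. When x = 1, both sides equal zero regardless of the other factors. The correct approach requires considering x = 1 as a separate case.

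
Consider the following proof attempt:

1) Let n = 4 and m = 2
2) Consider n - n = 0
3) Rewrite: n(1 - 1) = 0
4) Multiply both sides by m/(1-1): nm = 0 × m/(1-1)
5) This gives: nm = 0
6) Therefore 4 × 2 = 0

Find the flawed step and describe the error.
Step 4: Multiply both sides by m/(1-1): nm = 0 × m/(1-1)

Step 4 multiplies both sides by m/(1-1). However, 1-1 = 0, so this is multiplication by m/0, which is undefined. We cannot multiply by an undefined expression.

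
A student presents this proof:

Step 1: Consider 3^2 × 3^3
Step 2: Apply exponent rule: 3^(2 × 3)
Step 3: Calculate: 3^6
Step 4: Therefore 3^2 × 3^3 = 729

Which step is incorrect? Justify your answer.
Step 2: Apply exponent rule: 3^(2 × 3)

Step 2 incorrectly states that a^b × a^c = a^(b×c). The correct rule is a^b × a^c = a^(b+c). The actual value is 3^2 × 3^3 = 3^5 = 243, not 3^6 = 729.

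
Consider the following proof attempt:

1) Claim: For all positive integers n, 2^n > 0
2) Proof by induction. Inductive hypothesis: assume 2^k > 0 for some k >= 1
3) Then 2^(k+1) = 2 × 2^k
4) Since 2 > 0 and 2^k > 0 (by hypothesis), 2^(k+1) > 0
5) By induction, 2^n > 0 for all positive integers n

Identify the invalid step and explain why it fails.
Step 5: By induction, 2^n > 0 for all positive integers n

Step 5 concludes the proof by induction, but no base case was ever established. A valid induction proof requires: (1) a base case proving 2^1 > 0, and (2) an inductive step showing IF 2^k > 0 THEN 2^(k+1) > 0. Steps 2-4 correctly establish the inductive step, but without the base case the conclusion in step 5 does not follow.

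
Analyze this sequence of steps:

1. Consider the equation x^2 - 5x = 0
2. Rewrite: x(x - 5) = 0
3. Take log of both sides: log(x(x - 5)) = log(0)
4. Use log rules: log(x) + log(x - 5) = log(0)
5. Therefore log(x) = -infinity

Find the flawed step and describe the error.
Step 3: Take log of both sides: log(x(x - 5)) = log(0)

Step 3 takes the logarithm of both sides, resulting in log(0) on the right side. The logarithm is only defined for positive numbers; log(0) is undefined (approaches negative infinity). This operation is invalid.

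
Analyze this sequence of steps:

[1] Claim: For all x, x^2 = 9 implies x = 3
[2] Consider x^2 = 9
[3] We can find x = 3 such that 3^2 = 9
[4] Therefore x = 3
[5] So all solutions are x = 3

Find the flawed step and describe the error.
Step 4: Therefore x = 3

Step 4 incorrectly concludes that x = 3 is the only solution. The proof shows that x = 3 is A solution (existence), but does not show it is the ONLY solution (uniqueness). In fact, x = -3 is also a solution since (-3)^2 = 9. Finding one solution doesn't prove there are no others.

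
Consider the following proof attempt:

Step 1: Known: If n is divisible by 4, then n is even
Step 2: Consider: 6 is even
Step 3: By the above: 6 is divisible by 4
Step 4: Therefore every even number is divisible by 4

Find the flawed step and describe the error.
Step 3: By the above: 6 is divisible by 4

Step 3 commits the fallacy of affirming the consequent. The known fact 'divisible by 4 → even' does NOT imply 'even → divisible by 4'. That would be the converse, which is false. For example, 6 is even but 6 ÷ 4 = 1.50, which is not an integer.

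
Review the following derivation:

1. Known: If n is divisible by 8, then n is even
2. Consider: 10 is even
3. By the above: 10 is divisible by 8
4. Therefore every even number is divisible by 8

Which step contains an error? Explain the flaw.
Step 3: By the above: 10 is divisible by 8

Step 3 commits the fallacy of affirming the consequent. The known fact 'divisible by 8 → even' does NOT imply 'even → divisible by 8'. That would be the converse, which is false. For example, 10 is even but 10 ÷ 8 = 1.25, which is not an integer.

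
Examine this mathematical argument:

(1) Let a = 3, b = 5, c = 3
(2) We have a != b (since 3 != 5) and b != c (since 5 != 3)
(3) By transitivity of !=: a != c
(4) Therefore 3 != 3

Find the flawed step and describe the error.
Step 3: By transitivity of !=: a != c

Step 3 incorrectly applies transitivity to the '!=' relation. Transitivity states: if a R b and b R c, then a R c. However, '!=' is not transitive. Counterexample: 3 != 5 and 5 != 3, but 3 = 3 (both equal 3). Transitivity holds for relations like <, <=, =, but not for !=.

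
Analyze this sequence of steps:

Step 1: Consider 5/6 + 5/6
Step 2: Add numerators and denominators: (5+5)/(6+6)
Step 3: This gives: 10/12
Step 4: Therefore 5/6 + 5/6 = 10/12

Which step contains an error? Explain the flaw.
Step 2: Add numerators and denominators: (5+5)/(6+6)

Step 2 incorrectly adds fractions by separately adding numerators and denominators. This is wrong. The correct method requires a common denominator: 5/6 + 5/6 = (5×6 + 5×6)/(6×6) = 60/36 = 5/3. The method used gives 10/12, which is different.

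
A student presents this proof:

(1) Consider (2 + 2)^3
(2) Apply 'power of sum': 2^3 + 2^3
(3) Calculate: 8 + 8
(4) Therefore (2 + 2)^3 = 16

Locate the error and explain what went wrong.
Step 2: Apply 'power of sum': 2^3 + 2^3

Step 2 incorrectly applies a non-existent rule '(a+b)^n = a^n + b^n'. This is false in general. The correct expansion uses the binomial theorem. The actual value is (2 + 2)^3 = 4^3 = 64, not 16.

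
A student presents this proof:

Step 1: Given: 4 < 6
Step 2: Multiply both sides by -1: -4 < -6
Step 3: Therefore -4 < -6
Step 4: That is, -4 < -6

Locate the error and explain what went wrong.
Step 2: Multiply both sides by -1: -4 < -6

Step 2 multiplies both sides by -1 but fails to reverse the inequality sign. When multiplying (or dividing) an inequality by a negative number, the direction must be reversed. Since 4 < 6, we should get -4 > -6, i.e., -4 > -6.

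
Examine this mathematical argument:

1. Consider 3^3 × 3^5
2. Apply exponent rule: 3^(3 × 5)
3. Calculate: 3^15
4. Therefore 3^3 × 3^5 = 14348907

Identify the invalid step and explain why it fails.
Step 2: Apply exponent rule: 3^(3 × 5)

Step 2 incorrectly states that a^b × a^c = a^(b×c). The correct rule is a^b × a^c = a^(b+c). The actual value is 3^3 × 3^5 = 3^8 = 6561, not 3^15 = 14348907.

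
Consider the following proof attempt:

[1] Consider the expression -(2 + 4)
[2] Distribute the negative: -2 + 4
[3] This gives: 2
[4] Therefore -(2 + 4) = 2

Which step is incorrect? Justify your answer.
Step 2: Distribute the negative: -2 + 4

Step 2 incorrectly distributes the negative sign. The correct distribution is -(2 + 4) = -2 - 4 = -6. The negative must be applied to both terms, not just the first. The error treats -(2 + 4) as -2 + 4, which equals 2 instead of -6.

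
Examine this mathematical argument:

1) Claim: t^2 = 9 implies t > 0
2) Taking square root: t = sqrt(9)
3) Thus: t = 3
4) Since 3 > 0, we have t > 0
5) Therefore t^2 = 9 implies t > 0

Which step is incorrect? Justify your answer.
Step 2: Taking square root: t = sqrt(9)

Step 2 takes the square root and assumes the positive root only. The equation t^2 = 9 actually has two solutions: t = 3 and t = -3. The proof silently assumes t > 0 without justification, then uses this assumption to conclude t > 0, which is circular. The counterexample t = -3 shows the claim is false.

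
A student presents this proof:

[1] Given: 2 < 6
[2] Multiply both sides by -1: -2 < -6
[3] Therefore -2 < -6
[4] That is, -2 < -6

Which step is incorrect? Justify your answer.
Step 2: Multiply both sides by -1: -2 < -6

Step 2 multiplies both sides by -1 but fails to reverse the inequality sign. When multiplying (or dividing) an inequality by a negative number, the direction must be reversed. Since 2 < 6, we should get -2 > -6, i.e., -2 > -6.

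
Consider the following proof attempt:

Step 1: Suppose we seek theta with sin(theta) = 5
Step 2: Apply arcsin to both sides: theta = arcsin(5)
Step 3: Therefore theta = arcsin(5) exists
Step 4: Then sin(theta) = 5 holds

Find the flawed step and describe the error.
Step 2: Apply arcsin to both sides: theta = arcsin(5)

Step 2 applies arcsin to 5. However, arcsin(x) is only defined for x in [-1, 1] because sin(theta) can only produce values in that range. Since |5| > 1, arcsin(5) is undefined. There is no angle whose sine equals 5.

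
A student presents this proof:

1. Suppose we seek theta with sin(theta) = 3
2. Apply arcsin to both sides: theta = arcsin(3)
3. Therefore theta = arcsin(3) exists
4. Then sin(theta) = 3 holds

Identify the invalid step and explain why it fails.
Step 2: Apply arcsin to both sides: theta = arcsin(3)

Step 2 applies arcsin to 3. However, arcsin(x) is only defined for x in [-1, 1] because sin(theta) can only produce values in that range. Since |3| > 1, arcsin(3) is undefined. There is no angle whose sine equals 3.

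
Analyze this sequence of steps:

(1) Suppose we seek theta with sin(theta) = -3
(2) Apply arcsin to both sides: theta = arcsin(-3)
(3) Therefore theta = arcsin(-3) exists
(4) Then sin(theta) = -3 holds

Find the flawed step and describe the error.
Step 2: Apply arcsin to both sides: theta = arcsin(-3)

Step 2 applies arcsin to -3. However, arcsin(x) is only defined for x in [-1, 1] because sin(theta) can only produce values in that range. Since |-3| > 1, arcsin(-3) is undefined. There is no angle whose sine equals -3.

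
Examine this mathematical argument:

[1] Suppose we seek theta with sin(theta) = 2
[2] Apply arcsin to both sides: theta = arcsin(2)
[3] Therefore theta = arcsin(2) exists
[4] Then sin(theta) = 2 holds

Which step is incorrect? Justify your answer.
Step 2: Apply arcsin to both sides: theta = arcsin(2)

Step 2 applies arcsin to 2. However, arcsin(x) is only defined for x in [-1, 1] because sin(theta) can only produce values in that range. Since |2| > 1, arcsin(2) is undefined. There is no angle whose sine equals 2.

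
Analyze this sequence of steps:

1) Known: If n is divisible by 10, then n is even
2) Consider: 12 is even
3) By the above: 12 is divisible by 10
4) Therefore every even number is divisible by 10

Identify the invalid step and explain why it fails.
Step 3: By the above: 12 is divisible by 10

Step 3 commits the fallacy of affirming the consequent. The known fact 'divisible by 10 → even' does NOT imply 'even → divisible by 10'. That would be the converse, which is false. For example, 12 is even but 12 ÷ 10 = 1.20, which is not an integer.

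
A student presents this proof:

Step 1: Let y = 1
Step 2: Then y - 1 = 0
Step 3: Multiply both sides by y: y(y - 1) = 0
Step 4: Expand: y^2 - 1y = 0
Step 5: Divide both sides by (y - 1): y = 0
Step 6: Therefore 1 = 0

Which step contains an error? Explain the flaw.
Step 5: Divide both sides by (y - 1): y = 0

Step 5 divides both sides by (y - 1). However, since y = 1, we have (y - 1) = 0. Division by zero is undefined, making this step invalid.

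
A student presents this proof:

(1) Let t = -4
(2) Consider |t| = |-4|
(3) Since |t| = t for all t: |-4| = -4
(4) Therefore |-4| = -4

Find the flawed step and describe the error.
Step 3: Since |t| = t for all t: |-4| = -4

Step 3 incorrectly states that |t| = t for all t. The correct definition is |t| = t when t >= 0, and |t| = -t when t < 0. Since -4 < 0, we have |-4| = -(-4) = 4, not -4.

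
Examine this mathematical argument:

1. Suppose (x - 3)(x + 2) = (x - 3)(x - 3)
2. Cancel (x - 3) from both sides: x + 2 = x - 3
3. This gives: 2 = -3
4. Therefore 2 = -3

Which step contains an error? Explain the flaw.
Step 2: Cancel (x - 3) from both sides: x + 2 = x - 3

Step 2 cancels (x - 3) from both sides. This is only valid if (x - 3) ≠ 0, i.e., x ≠ 3. When x = 3, both sides equal zero regardless of the other factors. The correct approach requires considering x = 3 as a separate case.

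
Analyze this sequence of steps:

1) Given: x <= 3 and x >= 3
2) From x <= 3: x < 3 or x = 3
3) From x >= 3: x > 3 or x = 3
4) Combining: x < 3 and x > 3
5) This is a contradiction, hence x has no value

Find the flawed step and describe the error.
Step 4: Combining: x < 3 and x > 3

Step 4 incorrectly combines the conditions. From x <= 3 and x >= 3, the intersection is x = 3. The error treats the 'or' cases as 'and' requirements. The correct conclusion is that x = 3 is the unique solution, not that no solution exists.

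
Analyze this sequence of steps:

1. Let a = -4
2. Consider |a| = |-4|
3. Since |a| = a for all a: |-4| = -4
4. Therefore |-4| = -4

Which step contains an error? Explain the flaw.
Step 3: Since |a| = a for all a: |-4| = -4

Step 3 incorrectly states that |a| = a for all a. The correct definition is |a| = a when a >= 0, and |a| = -a when a < 0. Since -4 < 0, we have |-4| = -(-4) = 4, not -4.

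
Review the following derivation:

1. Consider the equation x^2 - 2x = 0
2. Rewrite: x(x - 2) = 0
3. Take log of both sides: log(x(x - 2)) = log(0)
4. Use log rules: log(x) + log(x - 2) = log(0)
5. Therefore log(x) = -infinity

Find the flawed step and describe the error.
Step 3: Take log of both sides: log(x(x - 2)) = log(0)

Step 3 takes the logarithm of both sides, resulting in log(0) on the right side. The logarithm is only defined for positive numbers; log(0) is undefined (approaches negative infinity). This operation is invalid.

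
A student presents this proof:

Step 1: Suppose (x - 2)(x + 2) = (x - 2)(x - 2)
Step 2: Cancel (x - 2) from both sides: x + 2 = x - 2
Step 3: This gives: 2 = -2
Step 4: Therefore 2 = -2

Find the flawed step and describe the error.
Step 2: Cancel (x - 2) from both sides: x + 2 = x - 2

Step 2 cancels (x - 2) from both sides. This is only valid if (x - 2) ≠ 0, i.e., x ≠ 2. When x = 2, both sides equal zero regardless of the other factors. The correct approach requires considering x = 2 as a separate case.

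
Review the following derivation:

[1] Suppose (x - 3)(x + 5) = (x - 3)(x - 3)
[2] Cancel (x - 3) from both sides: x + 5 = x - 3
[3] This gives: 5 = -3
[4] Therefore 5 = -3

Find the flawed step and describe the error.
Step 2: Cancel (x - 3) from both sides: x + 5 = x - 3

Step 2 cancels (x - 3) from both sides. This is only valid if (x - 3) ≠ 0, i.e., x ≠ 3. When x = 3, both sides equal zero regardless of the other factors. The correct approach requires considering x = 3 as a separate case.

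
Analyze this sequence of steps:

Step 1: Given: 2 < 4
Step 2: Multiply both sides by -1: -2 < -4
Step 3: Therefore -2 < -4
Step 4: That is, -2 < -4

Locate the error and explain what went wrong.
Step 2: Multiply both sides by -1: -2 < -4

Step 2 multiplies both sides by -1 but fails to reverse the inequality sign. When multiplying (or dividing) an inequality by a negative number, the direction must be reversed. Since 2 < 4, we should get -2 > -4, i.e., -2 > -4.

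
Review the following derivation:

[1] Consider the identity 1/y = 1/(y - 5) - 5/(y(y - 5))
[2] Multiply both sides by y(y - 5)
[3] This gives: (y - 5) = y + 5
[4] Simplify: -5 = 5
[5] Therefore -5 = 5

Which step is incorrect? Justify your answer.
Step 3: This gives: (y - 5) = y + 5

Step 3 makes a sign error when clearing denominators. Multiplying -5/(y(y - 5)) by y(y - 5) gives -5, not +5. The correct result is (y - 5) = y - 5, which is trivially true, not (y - 5) = y + 5. (Step 1 is a valid identity: 1/(y - 5) - 5/(y(y - 5)) = (y - 5)/(y(y - 5)) = 1/y.)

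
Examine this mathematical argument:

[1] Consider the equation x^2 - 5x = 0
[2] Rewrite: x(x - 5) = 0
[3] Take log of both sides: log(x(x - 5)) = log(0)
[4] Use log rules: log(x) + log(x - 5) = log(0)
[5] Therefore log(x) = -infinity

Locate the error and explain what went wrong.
Step 3: Take log of both sides: log(x(x - 5)) = log(0)

Step 3 takes the logarithm of both sides, resulting in log(0) on the right side. The logarithm is only defined for positive numbers; log(0) is undefined (approaches negative infinity). This operation is invalid.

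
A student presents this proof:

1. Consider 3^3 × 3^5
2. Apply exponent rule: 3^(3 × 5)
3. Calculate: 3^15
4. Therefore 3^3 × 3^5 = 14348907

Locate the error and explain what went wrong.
Step 2: Apply exponent rule: 3^(3 × 5)

Step 2 incorrectly states that a^b × a^c = a^(b×c). The correct rule is a^b × a^c = a^(b+c). The actual value is 3^3 × 3^5 = 3^8 = 6561, not 3^15 = 14348907.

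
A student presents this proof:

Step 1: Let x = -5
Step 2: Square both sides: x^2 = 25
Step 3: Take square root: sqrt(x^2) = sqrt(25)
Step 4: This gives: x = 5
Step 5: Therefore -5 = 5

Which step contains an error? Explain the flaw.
Step 4: This gives: x = 5

Step 4 incorrectly states that sqrt(x^2) = x. The correct identity is sqrt(x^2) = |x|. Since x = -5 < 0, we have sqrt(x^2) = |-5| = 5, not x = -5.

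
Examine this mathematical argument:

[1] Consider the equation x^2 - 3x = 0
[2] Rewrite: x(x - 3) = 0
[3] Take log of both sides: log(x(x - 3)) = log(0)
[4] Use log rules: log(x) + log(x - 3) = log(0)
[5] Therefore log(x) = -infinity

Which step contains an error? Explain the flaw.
Step 3: Take log of both sides: log(x(x - 3)) = log(0)

Step 3 takes the logarithm of both sides, resulting in log(0) on the right side. The logarithm is only defined for positive numbers; log(0) is undefined (approaches negative infinity). This operation is invalid.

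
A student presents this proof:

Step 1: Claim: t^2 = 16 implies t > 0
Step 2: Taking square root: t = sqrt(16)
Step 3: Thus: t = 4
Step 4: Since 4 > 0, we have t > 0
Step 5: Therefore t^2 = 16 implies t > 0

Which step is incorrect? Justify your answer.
Step 2: Taking square root: t = sqrt(16)

Step 2 takes the square root and assumes the positive root only. The equation t^2 = 16 actually has two solutions: t = 4 and t = -4. The proof silently assumes t > 0 without justification, then uses this assumption to conclude t > 0, which is circular. The counterexample t = -4 shows the claim is false.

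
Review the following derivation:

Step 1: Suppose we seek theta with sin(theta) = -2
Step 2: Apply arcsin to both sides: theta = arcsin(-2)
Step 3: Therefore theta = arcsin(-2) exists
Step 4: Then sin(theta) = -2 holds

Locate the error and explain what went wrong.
Step 2: Apply arcsin to both sides: theta = arcsin(-2)

Step 2 applies arcsin to -2. However, arcsin(x) is only defined for x in [-1, 1] because sin(theta) can only produce values in that range. Since |-2| > 1, arcsin(-2) is undefined. There is no angle whose sine equals -2.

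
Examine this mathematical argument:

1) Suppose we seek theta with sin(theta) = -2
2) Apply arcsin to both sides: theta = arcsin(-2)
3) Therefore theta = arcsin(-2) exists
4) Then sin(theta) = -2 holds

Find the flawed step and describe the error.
Step 2: Apply arcsin to both sides: theta = arcsin(-2)

Step 2 applies arcsin to -2. However, arcsin(x) is only defined for x in [-1, 1] because sin(theta) can only produce values in that range. Since |-2| > 1, arcsin(-2) is undefined. There is no angle whose sine equals -2.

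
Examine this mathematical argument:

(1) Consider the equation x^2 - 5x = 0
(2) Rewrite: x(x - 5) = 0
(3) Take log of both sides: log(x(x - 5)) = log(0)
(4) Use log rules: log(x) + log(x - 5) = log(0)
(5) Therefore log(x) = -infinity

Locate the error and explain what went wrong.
Step 3: Take log of both sides: log(x(x - 5)) = log(0)

Step 3 takes the logarithm of both sides, resulting in log(0) on the right side. The logarithm is only defined for positive numbers; log(0) is undefined (approaches negative infinity). This operation is invalid.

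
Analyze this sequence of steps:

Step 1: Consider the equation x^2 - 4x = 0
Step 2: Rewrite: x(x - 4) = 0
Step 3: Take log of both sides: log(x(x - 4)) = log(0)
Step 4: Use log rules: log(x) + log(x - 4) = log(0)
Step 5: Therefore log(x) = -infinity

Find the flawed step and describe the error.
Step 3: Take log of both sides: log(x(x - 4)) = log(0)

Step 3 takes the logarithm of both sides, resulting in log(0) on the right side. The logarithm is only defined for positive numbers; log(0) is undefined (approaches negative infinity). This operation is invalid.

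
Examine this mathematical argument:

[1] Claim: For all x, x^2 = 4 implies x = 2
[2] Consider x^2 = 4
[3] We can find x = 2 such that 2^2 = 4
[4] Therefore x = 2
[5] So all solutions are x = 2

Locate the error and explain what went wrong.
Step 4: Therefore x = 2

Step 4 incorrectly concludes that x = 2 is the only solution. The proof shows that x = 2 is A solution (existence), but does not show it is the ONLY solution (uniqueness). In fact, x = -2 is also a solution since (-2)^2 = 4. Finding one solution doesn't prove there are no others.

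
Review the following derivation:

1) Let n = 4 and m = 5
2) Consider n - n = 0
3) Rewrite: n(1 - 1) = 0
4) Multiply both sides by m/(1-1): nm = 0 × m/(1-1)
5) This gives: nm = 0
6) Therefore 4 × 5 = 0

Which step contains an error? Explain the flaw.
Step 4: Multiply both sides by m/(1-1): nm = 0 × m/(1-1)

Step 4 multiplies both sides by m/(1-1). However, 1-1 = 0, so this is multiplication by m/0, which is undefined. We cannot multiply by an undefined expression.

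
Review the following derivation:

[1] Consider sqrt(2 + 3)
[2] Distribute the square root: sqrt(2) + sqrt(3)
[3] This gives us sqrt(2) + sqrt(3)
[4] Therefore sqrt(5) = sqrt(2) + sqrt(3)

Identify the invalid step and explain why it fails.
Step 2: Distribute the square root: sqrt(2) + sqrt(3)

Step 2 incorrectly 'distributes' the square root over addition. The square root function does not distribute: sqrt(a + b) ≠ sqrt(a) + sqrt(b). In fact, sqrt(2 + 3) = sqrt(5) ≈ 2.2361, while sqrt(2) + sqrt(3) ≈ 3.1463.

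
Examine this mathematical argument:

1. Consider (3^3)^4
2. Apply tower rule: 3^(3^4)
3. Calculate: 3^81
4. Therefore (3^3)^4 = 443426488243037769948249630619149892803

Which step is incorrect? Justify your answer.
Step 2: Apply tower rule: 3^(3^4)

Step 2 incorrectly states that (a^b)^c = a^(b^c). The correct rule is (a^b)^c = a^(b×c). The actual value is (3^3)^4 = 3^12 = 531441, not 3^81 = 443426488243037769948249630619149892803.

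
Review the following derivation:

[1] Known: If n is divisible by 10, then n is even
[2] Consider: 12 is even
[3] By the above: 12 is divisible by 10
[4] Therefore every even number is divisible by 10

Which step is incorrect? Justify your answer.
Step 3: By the above: 12 is divisible by 10

Step 3 commits the fallacy of affirming the consequent. The known fact 'divisible by 10 → even' does NOT imply 'even → divisible by 10'. That would be the converse, which is false. For example, 12 is even but 12 ÷ 10 = 1.20, which is not an integer.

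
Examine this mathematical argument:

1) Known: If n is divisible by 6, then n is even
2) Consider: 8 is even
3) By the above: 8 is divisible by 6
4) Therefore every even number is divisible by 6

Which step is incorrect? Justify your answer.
Step 3: By the above: 8 is divisible by 6

Step 3 commits the fallacy of affirming the consequent. The known fact 'divisible by 6 → even' does NOT imply 'even → divisible by 6'. That would be the converse, which is false. For example, 8 is even but 8 ÷ 6 = 1.33, which is not an integer.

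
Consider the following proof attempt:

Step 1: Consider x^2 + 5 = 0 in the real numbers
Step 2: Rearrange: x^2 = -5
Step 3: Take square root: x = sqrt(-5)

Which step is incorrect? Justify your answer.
Step 3: Take square root: x = sqrt(-5)

Step 3 takes the square root of -5, which is negative. In the real number system, the square root of a negative number is undefined. The equation x^2 + 5 = 0 has no real solutions. Square roots of negative numbers only exist in the complex numbers.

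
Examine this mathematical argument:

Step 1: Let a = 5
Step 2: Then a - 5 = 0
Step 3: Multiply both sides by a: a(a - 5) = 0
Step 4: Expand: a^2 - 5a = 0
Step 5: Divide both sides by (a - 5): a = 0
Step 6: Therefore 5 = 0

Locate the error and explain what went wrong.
Step 5: Divide both sides by (a - 5): a = 0

Step 5 divides both sides by (a - 5). However, since a = 5, we have (a - 5) = 0. Division by zero is undefined, making this step invalid.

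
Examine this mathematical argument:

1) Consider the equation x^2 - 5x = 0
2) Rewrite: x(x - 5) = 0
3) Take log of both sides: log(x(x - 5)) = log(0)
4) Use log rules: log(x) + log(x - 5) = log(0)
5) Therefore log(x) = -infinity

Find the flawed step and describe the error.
Step 3: Take log of both sides: log(x(x - 5)) = log(0)

Step 3 takes the logarithm of both sides, resulting in log(0) on the right side. The logarithm is only defined for positive numbers; log(0) is undefined (approaches negative infinity). This operation is invalid.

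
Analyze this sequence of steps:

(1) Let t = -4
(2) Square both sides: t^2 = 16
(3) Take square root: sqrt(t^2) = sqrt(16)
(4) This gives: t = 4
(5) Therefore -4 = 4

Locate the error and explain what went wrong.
Step 4: This gives: t = 4

Step 4 incorrectly states that sqrt(t^2) = t. The correct identity is sqrt(t^2) = |t|. Since t = -4 < 0, we have sqrt(t^2) = |-4| = 4, not t = -4.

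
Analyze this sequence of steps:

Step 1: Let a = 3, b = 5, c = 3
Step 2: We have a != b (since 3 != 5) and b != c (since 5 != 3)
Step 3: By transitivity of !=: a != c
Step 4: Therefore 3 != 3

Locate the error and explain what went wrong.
Step 3: By transitivity of !=: a != c

Step 3 incorrectly applies transitivity to the '!=' relation. Transitivity states: if a R b and b R c, then a R c. However, '!=' is not transitive. Counterexample: 3 != 5 and 5 != 3, but 3 = 3 (both equal 3). Transitivity holds for relations like <, <=, =, but not for !=.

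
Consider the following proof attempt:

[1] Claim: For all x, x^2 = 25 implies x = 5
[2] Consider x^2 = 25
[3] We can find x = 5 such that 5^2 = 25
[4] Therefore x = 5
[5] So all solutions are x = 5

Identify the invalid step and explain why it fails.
Step 4: Therefore x = 5

Step 4 incorrectly concludes that x = 5 is the only solution. The proof shows that x = 5 is A solution (existence), but does not show it is the ONLY solution (uniqueness). In fact, x = -5 is also a solution since (-5)^2 = 25. Finding one solution doesn't prove there are no others.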